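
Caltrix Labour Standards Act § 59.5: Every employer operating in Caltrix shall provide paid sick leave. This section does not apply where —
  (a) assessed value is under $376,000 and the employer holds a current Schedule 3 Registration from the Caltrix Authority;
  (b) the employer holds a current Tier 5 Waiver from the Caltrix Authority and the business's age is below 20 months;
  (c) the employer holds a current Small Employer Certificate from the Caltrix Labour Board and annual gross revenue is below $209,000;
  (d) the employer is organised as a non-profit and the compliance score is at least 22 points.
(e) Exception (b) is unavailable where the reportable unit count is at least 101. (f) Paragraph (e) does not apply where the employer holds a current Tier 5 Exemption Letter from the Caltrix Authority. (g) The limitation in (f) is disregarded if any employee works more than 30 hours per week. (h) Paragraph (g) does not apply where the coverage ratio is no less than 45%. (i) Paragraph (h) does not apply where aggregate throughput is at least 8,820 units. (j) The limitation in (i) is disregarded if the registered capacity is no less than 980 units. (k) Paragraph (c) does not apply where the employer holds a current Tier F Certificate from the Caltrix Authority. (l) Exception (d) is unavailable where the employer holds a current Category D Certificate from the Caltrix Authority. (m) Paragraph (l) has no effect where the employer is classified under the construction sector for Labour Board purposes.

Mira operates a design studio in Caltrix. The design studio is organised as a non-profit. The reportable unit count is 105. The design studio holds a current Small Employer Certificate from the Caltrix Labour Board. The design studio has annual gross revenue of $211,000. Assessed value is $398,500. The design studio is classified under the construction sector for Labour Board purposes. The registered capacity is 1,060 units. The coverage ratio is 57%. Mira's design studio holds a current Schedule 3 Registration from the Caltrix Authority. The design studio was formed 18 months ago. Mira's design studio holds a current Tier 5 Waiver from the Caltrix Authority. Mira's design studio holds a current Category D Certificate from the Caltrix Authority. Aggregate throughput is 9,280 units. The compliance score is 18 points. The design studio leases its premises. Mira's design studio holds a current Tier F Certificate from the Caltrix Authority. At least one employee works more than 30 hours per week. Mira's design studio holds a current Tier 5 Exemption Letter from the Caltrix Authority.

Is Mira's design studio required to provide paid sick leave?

No — exception (b) applies; Mira's design studio is not required to provide paid sick leave.

Exception (a) requires that assessed value is under $376,000; but assessed value is $398,500, not under $376,000, so (a) is unavailable.
All of (b)'s requirements are met (a current Tier 5 Waiver is held; the business's age is 18 months, below the 20 months limit). Applying paragraphs (e)–(j): (e) is engaged (the reportable unit count is 105, meeting the 101 threshold), but is itself disapplied by (f): (f) is engaged — a current Tier 5 Exemption Letter is held. (g) would limit (f) — at least one employee exceeds 30 hours/week — but (h) sets (g) aside: (h) operates — the coverage ratio is 57%, meeting the 45% threshold. (i) operates (aggregate throughput is 9,280 units, meeting the 8,820 units threshold), but is set aside by (j): (j) is engaged — the registered capacity is 1,060 units, meeting the 980 units threshold. (b) remains available.
Exception (c) fails — annual gross revenue is $211,000, not below $209,000.
Exception (d) does not apply: the compliance score is 18 points, short of 22 points.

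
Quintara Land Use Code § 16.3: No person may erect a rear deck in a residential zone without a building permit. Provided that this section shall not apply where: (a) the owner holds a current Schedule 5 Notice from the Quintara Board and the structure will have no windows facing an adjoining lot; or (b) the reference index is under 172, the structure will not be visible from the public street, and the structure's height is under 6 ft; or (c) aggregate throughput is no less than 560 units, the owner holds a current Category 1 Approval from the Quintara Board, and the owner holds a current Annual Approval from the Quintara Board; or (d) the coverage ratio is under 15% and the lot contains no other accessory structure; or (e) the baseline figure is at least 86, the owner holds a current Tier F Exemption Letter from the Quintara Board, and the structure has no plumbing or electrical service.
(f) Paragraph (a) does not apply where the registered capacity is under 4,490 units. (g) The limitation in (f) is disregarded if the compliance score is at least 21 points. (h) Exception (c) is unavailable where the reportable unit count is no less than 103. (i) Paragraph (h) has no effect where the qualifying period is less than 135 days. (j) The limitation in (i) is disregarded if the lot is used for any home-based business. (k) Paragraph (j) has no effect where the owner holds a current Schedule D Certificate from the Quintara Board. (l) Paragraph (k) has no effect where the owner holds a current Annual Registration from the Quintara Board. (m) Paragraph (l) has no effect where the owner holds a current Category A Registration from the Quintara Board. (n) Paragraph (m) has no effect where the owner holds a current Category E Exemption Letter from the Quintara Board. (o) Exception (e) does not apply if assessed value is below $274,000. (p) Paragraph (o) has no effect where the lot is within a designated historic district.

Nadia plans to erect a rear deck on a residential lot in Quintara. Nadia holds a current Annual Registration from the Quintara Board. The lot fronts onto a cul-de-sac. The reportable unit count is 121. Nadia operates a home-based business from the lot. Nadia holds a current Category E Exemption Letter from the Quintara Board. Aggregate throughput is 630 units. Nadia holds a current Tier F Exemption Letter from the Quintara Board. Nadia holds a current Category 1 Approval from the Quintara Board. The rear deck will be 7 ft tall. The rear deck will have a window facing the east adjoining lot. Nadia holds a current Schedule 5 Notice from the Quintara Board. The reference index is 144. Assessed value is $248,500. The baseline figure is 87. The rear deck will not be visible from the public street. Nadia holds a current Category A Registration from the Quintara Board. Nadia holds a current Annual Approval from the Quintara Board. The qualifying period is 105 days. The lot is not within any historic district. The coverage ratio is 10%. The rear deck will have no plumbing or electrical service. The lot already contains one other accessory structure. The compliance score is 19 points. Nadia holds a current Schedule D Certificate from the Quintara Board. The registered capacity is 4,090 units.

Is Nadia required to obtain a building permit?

Exception (a) does not apply: a window faces an adjoining lot.
Exception (b) requires that the structure's height is under 6 ft; but the structure's height is 7 ft, not under 6 ft, so (b) is unavailable.
Exception (c): aggregate throughput is 630 units, meeting the 560 units threshold; a current Category 1 Approval is held; a current Annual Approval is held — every condition holds. However, paragraphs (h)–(n) must be considered: (h) is triggered — the reportable unit count is 121, meeting the 103 threshold. (i) would limit (h) — the qualifying period is 105 days, less than the 135 days limit — but (j) sets (i) aside: (j) is triggered — a home-based business operates on the lot. (k) is triggered (a current Schedule D Certificate is held), but is overridden by (l): (l) applies — a current Annual Registration is held. (m) applies (a current Category A Registration is held), but is displaced by (n): (n) is engaged — a current Category E Exemption Letter is held. Exception (c) does not apply.
Exception (d) fails — the lot already has another accessory structure.
Exception (e): the baseline figure is 87, meeting the 86 threshold; a current Tier F Exemption Letter is held; there is no plumbing or electrical service — every condition holds. However, paragraphs (o)–(p) must be considered: (o) operates — assessed value is $248,500, below the $274,000 limit. (p) is inapplicable (the lot is not in a historic district), so (o) stands. Exception (e) does not apply.
No exception applies. The general rule governs.

Yes — Nadia must obtain a building permit.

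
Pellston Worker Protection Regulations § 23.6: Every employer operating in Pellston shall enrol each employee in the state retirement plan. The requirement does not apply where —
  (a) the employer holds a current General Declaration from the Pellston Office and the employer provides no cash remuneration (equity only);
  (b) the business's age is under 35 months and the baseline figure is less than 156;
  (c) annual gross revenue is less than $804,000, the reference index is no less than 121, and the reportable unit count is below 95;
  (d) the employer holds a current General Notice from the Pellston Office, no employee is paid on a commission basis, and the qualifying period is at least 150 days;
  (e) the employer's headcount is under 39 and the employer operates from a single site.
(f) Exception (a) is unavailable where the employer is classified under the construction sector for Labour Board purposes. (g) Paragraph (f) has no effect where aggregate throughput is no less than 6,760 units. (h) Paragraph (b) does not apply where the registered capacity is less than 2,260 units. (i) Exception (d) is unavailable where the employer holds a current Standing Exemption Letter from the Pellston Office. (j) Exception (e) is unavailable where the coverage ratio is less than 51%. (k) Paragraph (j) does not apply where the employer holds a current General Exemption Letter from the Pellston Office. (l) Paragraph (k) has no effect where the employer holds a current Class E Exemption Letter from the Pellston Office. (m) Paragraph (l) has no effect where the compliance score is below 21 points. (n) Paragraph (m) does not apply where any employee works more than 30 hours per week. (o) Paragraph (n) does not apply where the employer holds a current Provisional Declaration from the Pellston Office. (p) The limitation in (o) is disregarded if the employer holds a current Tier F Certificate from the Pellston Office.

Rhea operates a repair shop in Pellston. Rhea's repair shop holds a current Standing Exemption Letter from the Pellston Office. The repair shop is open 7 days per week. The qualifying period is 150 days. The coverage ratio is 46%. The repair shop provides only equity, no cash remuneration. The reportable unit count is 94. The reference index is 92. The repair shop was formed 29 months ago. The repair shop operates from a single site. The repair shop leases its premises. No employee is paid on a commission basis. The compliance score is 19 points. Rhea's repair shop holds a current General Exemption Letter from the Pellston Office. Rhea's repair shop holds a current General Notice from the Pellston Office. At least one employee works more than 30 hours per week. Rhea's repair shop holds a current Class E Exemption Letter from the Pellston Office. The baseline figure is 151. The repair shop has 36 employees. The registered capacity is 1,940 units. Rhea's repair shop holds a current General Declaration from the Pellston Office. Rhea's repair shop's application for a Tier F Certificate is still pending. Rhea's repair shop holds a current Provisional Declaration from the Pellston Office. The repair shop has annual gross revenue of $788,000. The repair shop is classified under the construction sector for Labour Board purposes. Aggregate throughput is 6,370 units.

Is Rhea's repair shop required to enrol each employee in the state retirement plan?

Exception (a)'s conditions are all satisfied: a current General Declaration is held; remuneration is equity-only. Turning to paragraphs (f)–(g): (f) applies — the repair shop is classified under the construction sector. (g), which would lift (f), is not triggered — aggregate throughput is 6,370 units, short of 6,760 units. Exception (a) does not apply.
All of (b)'s requirements are met (the business's age is 29 months, under the 35 months limit; the baseline figure is 151, less than the 156 limit). However, paragraph (h) must be considered: (h) is engaged — the registered capacity is 1,940 units, less than the 2,260 units limit. (b) is therefore removed.
Exception (c) fails — the reference index is 92, short of 121.
Exception (d)'s conditions are all satisfied: a current General Notice is held; no employee is paid on commission; the qualifying period is 150 days, meeting the 150 days threshold. Turning to paragraph (i): (i) applies — a current Standing Exemption Letter is held. So (d) is unavailable.
Exception (e): the employer's headcount is 36, under the 39 limit; the employer operates from a single site — every condition holds. As to paragraphs (j)–(p): (j) would limit (e) — the coverage ratio is 46%, less than the 51% limit — but (k) sets (j) aside: (k) operates against (j): a current General Exemption Letter is held. (l) would limit (k) — a current Class E Exemption Letter is held — but (m) sets (l) aside: (m) operates against (l): the compliance score is 19 points, below the 21 points limit. (n) is engaged (at least one employee exceeds 30 hours/week), but is itself disapplied by (o): (o) is engaged — a current Provisional Declaration is held. (p), which would lift (o), is inapplicable — no current Tier F Certificate is held. (e) remains available.

No — exception (e) applies; Rhea's repair shop is not required to enrol each employee in the state retirement plan.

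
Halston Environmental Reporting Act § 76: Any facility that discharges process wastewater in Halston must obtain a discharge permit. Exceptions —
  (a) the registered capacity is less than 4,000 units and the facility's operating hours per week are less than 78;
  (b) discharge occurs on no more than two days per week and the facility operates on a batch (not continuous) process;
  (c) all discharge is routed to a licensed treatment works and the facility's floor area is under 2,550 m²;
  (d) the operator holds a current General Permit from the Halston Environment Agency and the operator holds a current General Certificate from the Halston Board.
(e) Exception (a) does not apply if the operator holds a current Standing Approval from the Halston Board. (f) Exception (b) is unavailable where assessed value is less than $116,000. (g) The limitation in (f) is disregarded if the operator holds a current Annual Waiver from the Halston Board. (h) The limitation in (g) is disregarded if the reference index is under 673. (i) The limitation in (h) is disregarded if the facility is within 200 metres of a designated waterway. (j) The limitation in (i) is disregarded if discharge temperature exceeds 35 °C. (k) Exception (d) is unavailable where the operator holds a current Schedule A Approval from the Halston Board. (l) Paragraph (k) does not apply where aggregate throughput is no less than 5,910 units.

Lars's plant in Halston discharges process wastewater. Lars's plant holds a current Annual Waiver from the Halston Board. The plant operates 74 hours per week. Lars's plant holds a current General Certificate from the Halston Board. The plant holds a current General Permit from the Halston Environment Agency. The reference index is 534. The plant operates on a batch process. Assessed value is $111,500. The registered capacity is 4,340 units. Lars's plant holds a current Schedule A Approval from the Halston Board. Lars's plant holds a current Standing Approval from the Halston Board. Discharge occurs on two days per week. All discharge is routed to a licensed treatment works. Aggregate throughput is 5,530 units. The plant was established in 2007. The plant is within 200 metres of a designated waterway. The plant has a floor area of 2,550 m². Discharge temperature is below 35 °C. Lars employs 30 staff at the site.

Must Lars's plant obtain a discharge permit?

Exception (a) requires that the registered capacity is less than 4,000 units; but the registered capacity is 4,340 units, not less than 4,000 units, so (a) is unavailable.
Exception (b) is satisfied on its face — discharge occurs on no more than two days per week; the facility operates on a batch process. As to paragraphs (f)–(j): (f) would limit (b) — assessed value is $111,500, less than the $116,000 limit — but (g) sets (f) aside: (g) operates against (f): a current Annual Waiver is held. (h) would limit (g) — the reference index is 534, under the 673 limit — but (i) sets (h) aside: (i) is engaged — the plant is within 200 m of a designated waterway. (j) is inapplicable (discharge temperature is below 35 °C), so (i) stands. (b) remains available.
Exception (c) requires that the facility's floor area is under 2,550 m²; but the facility's floor area is 2,550 m², not under 2,550 m², so (c) is unavailable.
Exception (d) is satisfied on its face — a current General Permit is held; a current General Certificate is held. But applying paragraphs (k)–(l): (k) operates against (d): a current Schedule A Approval is held. (l), which would lift (k), is not triggered — aggregate throughput is 5,530 units, short of 5,910 units. (d) is therefore removed.

No — exception (b) applies; Lars's plant is not required to obtain a discharge permit.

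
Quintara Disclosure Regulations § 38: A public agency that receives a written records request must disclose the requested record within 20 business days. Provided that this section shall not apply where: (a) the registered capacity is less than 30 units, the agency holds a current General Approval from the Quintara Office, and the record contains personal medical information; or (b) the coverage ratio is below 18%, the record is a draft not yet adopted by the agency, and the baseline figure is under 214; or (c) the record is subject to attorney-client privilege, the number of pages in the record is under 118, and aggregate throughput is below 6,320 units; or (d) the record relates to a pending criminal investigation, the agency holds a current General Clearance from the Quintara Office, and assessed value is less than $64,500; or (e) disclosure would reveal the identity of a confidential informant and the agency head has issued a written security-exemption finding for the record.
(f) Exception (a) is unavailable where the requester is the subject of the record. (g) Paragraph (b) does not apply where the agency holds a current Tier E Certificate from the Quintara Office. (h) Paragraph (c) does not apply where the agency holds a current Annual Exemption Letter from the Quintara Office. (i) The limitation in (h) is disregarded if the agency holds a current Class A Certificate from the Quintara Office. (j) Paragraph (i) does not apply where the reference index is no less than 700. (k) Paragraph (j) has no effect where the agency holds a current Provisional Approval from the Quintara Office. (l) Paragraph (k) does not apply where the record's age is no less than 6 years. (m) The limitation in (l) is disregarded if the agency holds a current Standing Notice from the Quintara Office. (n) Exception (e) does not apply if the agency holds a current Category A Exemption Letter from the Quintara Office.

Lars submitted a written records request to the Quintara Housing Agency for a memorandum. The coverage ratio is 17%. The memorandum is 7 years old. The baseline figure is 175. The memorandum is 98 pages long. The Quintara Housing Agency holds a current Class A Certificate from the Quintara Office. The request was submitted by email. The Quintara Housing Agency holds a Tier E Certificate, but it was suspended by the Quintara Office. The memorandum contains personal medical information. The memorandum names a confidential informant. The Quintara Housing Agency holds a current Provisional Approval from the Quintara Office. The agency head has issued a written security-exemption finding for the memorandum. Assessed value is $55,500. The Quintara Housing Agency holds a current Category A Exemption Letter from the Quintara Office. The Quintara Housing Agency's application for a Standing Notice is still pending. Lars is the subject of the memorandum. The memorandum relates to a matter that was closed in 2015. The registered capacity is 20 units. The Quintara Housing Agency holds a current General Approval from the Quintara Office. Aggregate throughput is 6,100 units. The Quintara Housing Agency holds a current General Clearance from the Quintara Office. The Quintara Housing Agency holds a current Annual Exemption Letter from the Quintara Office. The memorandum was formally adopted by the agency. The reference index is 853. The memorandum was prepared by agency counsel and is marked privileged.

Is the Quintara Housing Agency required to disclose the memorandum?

Yes — the Quintara Housing Agency must disclose the memorandum.

Exception (a)'s conditions are all satisfied: the registered capacity is 20 units, less than the 30 units limit; a current General Approval is held; the memorandum contains personal medical information. But applying paragraph (f): (f) operates against (a): Lars is the subject of the memorandum. Exception (a) does not apply.
Exception (b) does not apply: the memorandum has been formally adopted.
Exception (c) is satisfied on its face — the memorandum is privileged; the number of pages in the record is 98, under the 118 limit; aggregate throughput is 6,100 units, below the 6,320 units limit. But: (h) operates against (c): a current Annual Exemption Letter is held. (i) would limit (h) — a current Class A Certificate is held — but (j) sets (i) aside: (j) operates against (i): the reference index is 853, meeting the 700 threshold. (k) is engaged (a current Provisional Approval is held), but is itself disapplied by (l): (l) operates against (k): the record's age is 7 years, meeting the 6 years threshold. (m) is inapplicable (the Standing Notice is not current), so (l) stands. Exception (c) does not apply.
Exception (d) requires that the record relates to a pending criminal investigation; but the memorandum relates to a closed matter, so (d) is unavailable.
Exception (e) is satisfied on its face — the memorandum names a confidential informant; a written security-exemption finding has been issued. Turning to paragraph (n): (n) operates — a current Category A Exemption Letter is held. (e) is therefore removed.
None of the exceptions is available; § 38 applies in full.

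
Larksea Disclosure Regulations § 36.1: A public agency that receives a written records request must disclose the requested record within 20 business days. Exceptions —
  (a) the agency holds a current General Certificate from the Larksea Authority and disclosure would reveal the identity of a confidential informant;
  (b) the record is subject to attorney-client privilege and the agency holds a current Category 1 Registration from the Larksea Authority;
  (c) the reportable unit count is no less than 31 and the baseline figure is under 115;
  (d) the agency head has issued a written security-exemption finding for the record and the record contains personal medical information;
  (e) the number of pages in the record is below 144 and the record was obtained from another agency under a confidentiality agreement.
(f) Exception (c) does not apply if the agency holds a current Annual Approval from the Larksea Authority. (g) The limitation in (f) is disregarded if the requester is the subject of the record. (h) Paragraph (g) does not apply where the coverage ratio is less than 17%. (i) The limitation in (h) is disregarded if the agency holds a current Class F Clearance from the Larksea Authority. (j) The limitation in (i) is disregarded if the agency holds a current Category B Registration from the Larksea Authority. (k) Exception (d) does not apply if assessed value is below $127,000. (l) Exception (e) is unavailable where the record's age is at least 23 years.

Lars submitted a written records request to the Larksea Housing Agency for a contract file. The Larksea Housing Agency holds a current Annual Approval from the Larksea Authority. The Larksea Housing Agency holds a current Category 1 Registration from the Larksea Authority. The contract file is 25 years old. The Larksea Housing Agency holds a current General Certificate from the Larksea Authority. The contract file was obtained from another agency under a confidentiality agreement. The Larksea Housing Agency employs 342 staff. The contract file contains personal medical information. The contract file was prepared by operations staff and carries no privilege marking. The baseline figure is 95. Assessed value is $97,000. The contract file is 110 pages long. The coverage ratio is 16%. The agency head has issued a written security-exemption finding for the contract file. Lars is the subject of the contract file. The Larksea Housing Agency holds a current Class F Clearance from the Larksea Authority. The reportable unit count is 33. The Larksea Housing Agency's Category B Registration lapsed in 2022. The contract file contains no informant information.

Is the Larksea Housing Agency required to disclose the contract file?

No — exception (c) applies; the Larksea Housing Agency is not required to disclose the contract file.

Exception (a) requires that disclosure would reveal the identity of a confidential informant; but the contract file contains no informant information, so (a) is unavailable.
Exception (b) requires that the record is subject to attorney-client privilege; but the contract file carries no privilege marking, so (b) is unavailable.
Exception (c)'s conditions are all satisfied: the reportable unit count is 33, meeting the 31 threshold; the baseline figure is 95, under the 115 limit. Considering the limiting provisions: (f) is engaged (a current Annual Approval is held), but is overridden by (g): (g) operates — Lars is the subject of the contract file. (h) would limit (g) — the coverage ratio is 16%, less than the 17% limit — but (i) sets (h) aside: (i) operates against (h): a current Class F Clearance is held. (j) is not engaged (no current Category B Registration is held), so (i) stands. Exception (c) stands.
All of (d)'s requirements are met (a written security-exemption finding has been issued; the contract file contains personal medical information). Turning to paragraph (k): (k) operates against (d): assessed value is $97,000, below the $127,000 limit. (d) is therefore removed.
All of (e)'s requirements are met (the number of pages in the record is 110, below the 144 limit; the contract file was obtained under a confidentiality agreement). However, paragraph (l) must be considered: (l) is triggered — the record's age is 25 years, meeting the 23 years threshold. So (e) is unavailable.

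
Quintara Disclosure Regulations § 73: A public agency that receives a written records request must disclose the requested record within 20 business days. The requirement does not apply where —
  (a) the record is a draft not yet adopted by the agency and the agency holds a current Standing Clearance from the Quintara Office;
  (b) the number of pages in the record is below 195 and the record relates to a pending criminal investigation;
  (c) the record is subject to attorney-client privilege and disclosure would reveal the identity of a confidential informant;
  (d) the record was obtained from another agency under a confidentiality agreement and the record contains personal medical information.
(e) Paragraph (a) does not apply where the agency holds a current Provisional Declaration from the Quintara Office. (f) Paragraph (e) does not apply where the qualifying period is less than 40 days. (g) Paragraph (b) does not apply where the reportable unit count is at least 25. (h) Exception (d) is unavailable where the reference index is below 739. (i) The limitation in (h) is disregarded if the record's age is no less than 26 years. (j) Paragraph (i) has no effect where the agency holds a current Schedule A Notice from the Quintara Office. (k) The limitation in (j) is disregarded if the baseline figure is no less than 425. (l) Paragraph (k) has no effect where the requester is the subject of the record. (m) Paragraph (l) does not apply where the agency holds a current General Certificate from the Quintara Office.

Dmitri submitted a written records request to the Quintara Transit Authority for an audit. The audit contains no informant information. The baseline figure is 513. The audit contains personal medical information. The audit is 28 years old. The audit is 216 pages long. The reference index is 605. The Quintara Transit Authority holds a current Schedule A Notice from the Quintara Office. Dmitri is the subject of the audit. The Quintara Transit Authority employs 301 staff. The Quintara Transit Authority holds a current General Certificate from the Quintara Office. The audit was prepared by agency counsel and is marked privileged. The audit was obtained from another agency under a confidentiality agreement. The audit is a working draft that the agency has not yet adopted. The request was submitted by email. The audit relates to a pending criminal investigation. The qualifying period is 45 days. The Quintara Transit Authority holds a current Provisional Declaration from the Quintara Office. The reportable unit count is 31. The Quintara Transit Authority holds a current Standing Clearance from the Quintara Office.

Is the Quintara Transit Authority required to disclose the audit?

All of (a)'s requirements are met (the audit is an unadopted draft; a current Standing Clearance is held). Turning to paragraphs (e)–(f): (e) applies — a current Provisional Declaration is held. (f), which would lift (e), is not engaged — the qualifying period is 45 days, not less than 40 days. So (a) is unavailable.
Exception (b) does not apply: the number of pages in the record is 216, not below 195.
Exception (c) fails — the audit contains no informant information.
All of (d)'s requirements are met (the audit was obtained under a confidentiality agreement; the audit contains personal medical information). Applying paragraphs (h)–(m): (h) is engaged (the reference index is 605, below the 739 limit), but is overridden by (i): (i) operates — the record's age is 28 years, meeting the 26 years threshold. (j) would limit (i) — a current Schedule A Notice is held — but (k) sets (j) aside: (k) operates against (j): the baseline figure is 513, meeting the 425 threshold. (l) would limit (k) — Dmitri is the subject of the audit — but (m) sets (l) aside: (m) operates against (l): a current General Certificate is held. Exception (d) stands.

No — exception (d) applies; the Quintara Transit Authority is not required to disclose the audit.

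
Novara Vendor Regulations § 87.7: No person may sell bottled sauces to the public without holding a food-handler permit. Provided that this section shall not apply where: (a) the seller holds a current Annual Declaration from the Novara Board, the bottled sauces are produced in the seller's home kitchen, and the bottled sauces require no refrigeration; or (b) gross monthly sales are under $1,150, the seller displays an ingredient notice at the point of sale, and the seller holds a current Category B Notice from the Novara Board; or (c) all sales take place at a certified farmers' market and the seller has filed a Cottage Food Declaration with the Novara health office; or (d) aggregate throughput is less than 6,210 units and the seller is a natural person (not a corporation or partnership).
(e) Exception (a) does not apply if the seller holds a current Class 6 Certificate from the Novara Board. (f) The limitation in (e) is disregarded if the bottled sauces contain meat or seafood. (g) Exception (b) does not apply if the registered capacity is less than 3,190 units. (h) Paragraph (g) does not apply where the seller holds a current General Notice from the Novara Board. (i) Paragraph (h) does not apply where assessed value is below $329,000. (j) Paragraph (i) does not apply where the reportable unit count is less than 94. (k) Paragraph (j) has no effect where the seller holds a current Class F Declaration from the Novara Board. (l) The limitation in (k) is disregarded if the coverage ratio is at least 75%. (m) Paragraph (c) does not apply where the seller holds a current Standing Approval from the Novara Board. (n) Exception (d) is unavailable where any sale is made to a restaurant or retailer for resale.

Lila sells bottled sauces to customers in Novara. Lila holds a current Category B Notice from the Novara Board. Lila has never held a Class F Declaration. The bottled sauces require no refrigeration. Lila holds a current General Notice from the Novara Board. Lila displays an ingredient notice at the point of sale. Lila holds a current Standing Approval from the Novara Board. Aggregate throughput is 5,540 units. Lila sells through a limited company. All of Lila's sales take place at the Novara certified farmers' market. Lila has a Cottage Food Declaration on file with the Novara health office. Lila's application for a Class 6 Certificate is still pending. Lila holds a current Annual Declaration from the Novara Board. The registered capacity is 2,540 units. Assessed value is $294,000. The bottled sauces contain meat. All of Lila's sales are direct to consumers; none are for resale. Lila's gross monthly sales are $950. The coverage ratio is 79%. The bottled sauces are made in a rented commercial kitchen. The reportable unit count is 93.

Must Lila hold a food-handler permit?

No — exception (b) applies; Lila is not required to hold a food-handler permit.

Exception (a) requires that the bottled sauces are produced in the seller's home kitchen; but the bottled sauces are made in a commercial kitchen, not a home kitchen, so (a) is unavailable.
Exception (b): gross monthly sales are $950, under the $1,150 limit; an ingredient notice is displayed; a current Category B Notice is held — every condition holds. As to paragraphs (g)–(l): (g) applies (the registered capacity is 2,540 units, less than the 3,190 units limit), but is overridden by (h): (h) applies — a current General Notice is held. (i) is triggered (assessed value is $294,000, below the $329,000 limit), but is set aside by (j): (j) operates against (i): the reportable unit count is 93, less than the 94 limit. (k) does not operate here (there is no Class F Declaration in force), so (j) stands. (b) remains available.
Exception (c): all sales are at a certified farmers' market; a Cottage Food Declaration is on file — every condition holds. Turning to paragraph (m): (m) operates against (c): a current Standing Approval is held. Exception (c) does not apply.
Exception (d) requires that the seller is a natural person (not a corporation or partnership); but the seller operates through a limited company, so (d) is unavailable.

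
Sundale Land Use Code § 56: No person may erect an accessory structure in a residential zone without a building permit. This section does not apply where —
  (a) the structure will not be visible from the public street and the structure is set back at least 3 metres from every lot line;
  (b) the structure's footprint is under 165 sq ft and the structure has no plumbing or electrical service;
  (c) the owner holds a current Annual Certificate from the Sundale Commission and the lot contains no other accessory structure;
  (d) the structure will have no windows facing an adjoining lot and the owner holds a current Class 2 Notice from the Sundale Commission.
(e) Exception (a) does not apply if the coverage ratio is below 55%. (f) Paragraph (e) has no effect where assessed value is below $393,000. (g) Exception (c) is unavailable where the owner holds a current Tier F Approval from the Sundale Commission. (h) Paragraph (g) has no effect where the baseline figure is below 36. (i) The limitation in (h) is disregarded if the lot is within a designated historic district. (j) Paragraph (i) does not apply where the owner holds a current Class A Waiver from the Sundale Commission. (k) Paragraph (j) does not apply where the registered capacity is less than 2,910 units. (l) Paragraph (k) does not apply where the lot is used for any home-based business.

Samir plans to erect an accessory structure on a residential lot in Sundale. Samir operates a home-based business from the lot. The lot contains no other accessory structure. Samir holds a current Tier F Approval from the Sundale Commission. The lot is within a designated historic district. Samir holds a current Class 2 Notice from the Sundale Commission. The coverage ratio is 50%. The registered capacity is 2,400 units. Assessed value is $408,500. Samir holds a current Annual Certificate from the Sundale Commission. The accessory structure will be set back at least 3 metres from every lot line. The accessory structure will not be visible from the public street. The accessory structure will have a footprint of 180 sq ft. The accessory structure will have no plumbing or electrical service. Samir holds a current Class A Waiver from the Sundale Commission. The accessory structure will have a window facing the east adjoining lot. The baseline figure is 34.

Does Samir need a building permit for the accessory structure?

No — exception (c) applies; Samir does not need a building permit.

Exception (a): the structure will not be visible from the street; the setback is at least 3 m on every side — every condition holds. But applying paragraphs (e)–(f): (e) is engaged — the coverage ratio is 50%, below the 55% limit. (f), which would lift (e), is inapplicable — assessed value is $408,500, not below $393,000. So (a) is unavailable.
Exception (b) does not apply: the structure's footprint is 180 sq ft, not under 165 sq ft.
Exception (c) is satisfied on its face — a current Annual Certificate is held; the lot has no other accessory structure. Considering the limiting provisions: (g) is triggered (a current Tier F Approval is held), but is itself disapplied by (h): (h) operates — the baseline figure is 34, below the 36 limit. (i) would limit (h) — the lot is in a historic district — but (j) sets (i) aside: (j) operates — a current Class A Waiver is held. (k) applies (the registered capacity is 2,400 units, less than the 2,910 units limit), but is displaced by (l): (l) is triggered — a home-based business operates on the lot. So (c) applies.
Exception (d) fails — a window faces an adjoining lot.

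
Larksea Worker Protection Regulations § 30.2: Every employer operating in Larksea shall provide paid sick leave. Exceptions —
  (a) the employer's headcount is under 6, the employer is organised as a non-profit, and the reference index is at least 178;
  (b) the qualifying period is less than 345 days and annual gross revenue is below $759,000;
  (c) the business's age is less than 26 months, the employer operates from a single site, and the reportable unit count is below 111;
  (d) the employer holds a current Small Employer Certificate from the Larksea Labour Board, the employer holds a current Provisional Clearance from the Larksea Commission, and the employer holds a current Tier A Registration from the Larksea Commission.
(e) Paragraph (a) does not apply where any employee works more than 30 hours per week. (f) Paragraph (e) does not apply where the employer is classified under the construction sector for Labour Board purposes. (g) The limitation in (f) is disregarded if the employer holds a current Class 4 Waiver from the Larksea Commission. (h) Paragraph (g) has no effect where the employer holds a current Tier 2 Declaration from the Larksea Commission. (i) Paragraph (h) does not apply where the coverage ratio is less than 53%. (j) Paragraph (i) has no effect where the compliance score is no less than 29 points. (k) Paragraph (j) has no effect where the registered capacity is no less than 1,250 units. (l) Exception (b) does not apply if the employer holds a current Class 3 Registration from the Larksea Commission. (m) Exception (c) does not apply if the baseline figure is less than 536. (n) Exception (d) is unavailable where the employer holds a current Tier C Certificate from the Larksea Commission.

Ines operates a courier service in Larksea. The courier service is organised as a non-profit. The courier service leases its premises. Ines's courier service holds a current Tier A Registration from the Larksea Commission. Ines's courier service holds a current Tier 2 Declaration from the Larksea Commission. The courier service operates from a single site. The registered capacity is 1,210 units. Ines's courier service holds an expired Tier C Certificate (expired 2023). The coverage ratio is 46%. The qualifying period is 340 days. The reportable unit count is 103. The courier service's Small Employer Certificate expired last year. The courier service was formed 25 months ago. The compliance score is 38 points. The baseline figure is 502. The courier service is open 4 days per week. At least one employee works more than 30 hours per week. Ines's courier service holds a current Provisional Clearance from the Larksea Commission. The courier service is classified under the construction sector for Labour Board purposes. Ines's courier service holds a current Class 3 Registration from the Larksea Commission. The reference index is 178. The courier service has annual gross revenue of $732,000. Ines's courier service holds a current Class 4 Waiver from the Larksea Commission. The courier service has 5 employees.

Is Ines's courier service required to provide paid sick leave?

No — exception (a) applies; Ines's courier service is not required to provide paid sick leave.

Exception (a): the employer's headcount is 5, under the 6 limit; the employer is a non-profit; the reference index is 178, meeting the 178 threshold — every condition holds. Considering the limiting provisions: (e) would limit (a) — at least one employee exceeds 30 hours/week — but (f) sets (e) aside: (f) operates — the courier service is classified under the construction sector. (g) applies (a current Class 4 Waiver is held), but is set aside by (h): (h) applies — a current Tier 2 Declaration is held. (i) would limit (h) — the coverage ratio is 46%, less than the 53% limit — but (j) sets (i) aside: (j) applies — the compliance score is 38 points, meeting the 29 points threshold. (k) is not engaged (the registered capacity is 1,210 units, short of 1,250 units), so (j) stands. Exception (a) stands.
Exception (b)'s conditions are all satisfied: the qualifying period is 340 days, less than the 345 days limit; annual gross revenue is $732,000, below the $759,000 limit. But applying paragraph (l): (l) is triggered — a current Class 3 Registration is held. (b) is therefore removed.
Exception (c) is satisfied on its face — the business's age is 25 months, less than the 26 months limit; the employer operates from a single site; the reportable unit count is 103, below the 111 limit. But: (m) operates against (c): the baseline figure is 502, less than the 536 limit. So (c) is unavailable.
Exception (d) fails — the Small Employer Certificate has expired.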